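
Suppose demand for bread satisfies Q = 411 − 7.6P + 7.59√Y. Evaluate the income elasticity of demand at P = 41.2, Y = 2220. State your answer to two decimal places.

At P = 41.2, Y = 2220: Q = 455.497.
Holding P constant, ∂Q/∂Y = 7.59/(2√Y) = 0.0805444.
η_Y = (∂Q/∂Y)·(Y/Q) = 0.0805444 × (2220/455.497) = 0.39.

0.39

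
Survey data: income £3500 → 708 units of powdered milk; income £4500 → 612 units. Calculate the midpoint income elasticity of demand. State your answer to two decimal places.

ΔQ = 612 − 708 = -96; midpoint Q̄ = (708 + 612)/2 = 660.
ΔI = 4500 − 3500 = 1000; midpoint Ī = (3500 + 4500)/2 = 4000.
η = (ΔQ/Q̄) ÷ (ΔI/Ī) = (-96/660) ÷ (1000/4000) = -0.58.

-0.58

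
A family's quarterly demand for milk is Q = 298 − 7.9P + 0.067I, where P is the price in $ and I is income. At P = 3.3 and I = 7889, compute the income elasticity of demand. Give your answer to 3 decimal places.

At P = 3.3, I = 7889: Q = 800.493.
Holding P constant, ∂Q/∂I = 0.067.
η_I = (∂Q/∂I)·(I/Q) = 0.067 × (7889/800.493) = 0.660.

0.660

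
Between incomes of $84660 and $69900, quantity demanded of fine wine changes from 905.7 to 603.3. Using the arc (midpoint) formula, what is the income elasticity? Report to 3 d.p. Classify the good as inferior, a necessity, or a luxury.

ΔQ = 603.3 − 905.7 = -302.4; midpoint Q̄ = (905.7 + 603.3)/2 = 754.5.
ΔI = 69900 − 84660 = -14760; midpoint Ī = (84660 + 69900)/2 = 77280.
η = (ΔQ/Q̄) ÷ (ΔI/Ī) = (-302.4/754.5) ÷ (-14760/77280) = 2.098.
η > 1 ⇒ luxury.

2.098 (luxury)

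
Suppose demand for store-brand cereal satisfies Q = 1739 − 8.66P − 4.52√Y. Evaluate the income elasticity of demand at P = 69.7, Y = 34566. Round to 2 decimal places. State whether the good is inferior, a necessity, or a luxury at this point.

At P = 69.7, Y = 34566: Q = 295.043.
Holding P constant, ∂Q/∂Y = -4.52/(2√Y) = -0.0121558.
η_Y = (∂Q/∂Y)·(Y/Q) = -0.0121558 × (34566/295.043) = -1.42.
Since η < 0, this is an inferior good.

-1.42 (inferior good)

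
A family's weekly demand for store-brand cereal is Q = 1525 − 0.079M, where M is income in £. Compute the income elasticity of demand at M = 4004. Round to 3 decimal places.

At M = 4004: Q = 1208.684.
dQ/dM = −0.079.
η = (dQ/dM)·(M/Q) = -0.079 × (4004/1208.684) = -0.262.

-0.262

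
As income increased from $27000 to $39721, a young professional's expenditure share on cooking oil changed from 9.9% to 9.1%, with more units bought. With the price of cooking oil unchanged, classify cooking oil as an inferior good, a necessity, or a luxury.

necessity

Quantity rises but the budget share falls as income rises, so 0 < η < 1.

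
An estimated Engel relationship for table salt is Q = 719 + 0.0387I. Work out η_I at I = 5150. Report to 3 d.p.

0.217

At I = 5150: Q = 918.305.
dQ/dI = 0.0387.
η = (dQ/dI)·(I/Q) = 0.0387 × (5150/918.305) = 0.217.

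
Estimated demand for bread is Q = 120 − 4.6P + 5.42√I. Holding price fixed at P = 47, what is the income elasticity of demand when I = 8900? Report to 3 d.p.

0.616

At P = 47, I = 8900: Q = 415.122.
Holding P constant, ∂Q/∂I = 5.42/(2√I) = 0.0287259.
η_I = (∂Q/∂I)·(I/Q) = 0.0287259 × (8900/415.122) = 0.616.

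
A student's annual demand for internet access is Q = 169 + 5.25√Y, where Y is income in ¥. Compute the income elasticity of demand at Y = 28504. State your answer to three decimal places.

0.420

At Y = 28504: Q = 1055.364.
dQ/dY = 5.25/(2√Y) = 0.0155481 at this income.
η = (dQ/dY)·(Y/Q) = 0.0155481 × (28504/1055.364) = 0.420.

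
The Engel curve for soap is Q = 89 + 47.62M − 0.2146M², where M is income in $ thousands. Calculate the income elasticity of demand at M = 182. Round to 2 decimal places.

At M = 182: Q = 1647.4296.
dQ/dM = 47.62 − 0.4292M = -30.49440.
η = (dQ/dM)·(M/Q) = -30.49440 × (182/1647.4296) = -3.37.

-3.37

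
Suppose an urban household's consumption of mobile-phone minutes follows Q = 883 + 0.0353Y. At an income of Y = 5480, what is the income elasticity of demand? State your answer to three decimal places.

0.180

At Y = 5480: Q = 1076.444.
dQ/dY = 0.0353.
η = (dQ/dY)·(Y/Q) = 0.0353 × (5480/1076.444) = 0.180.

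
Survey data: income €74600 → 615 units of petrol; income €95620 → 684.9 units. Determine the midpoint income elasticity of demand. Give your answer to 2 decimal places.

0.44

ΔQ = 684.9 − 615 = 69.9; midpoint Q̄ = (615 + 684.9)/2 = 649.95.
ΔI = 95620 − 74600 = 21020; midpoint Ī = (74600 + 95620)/2 = 85110.
η = (ΔQ/Q̄) ÷ (ΔI/Ī) = (69.9/649.95) ÷ (21020/85110) = 0.44.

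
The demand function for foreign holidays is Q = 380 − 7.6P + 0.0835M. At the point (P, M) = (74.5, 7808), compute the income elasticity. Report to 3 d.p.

At P = 74.5, M = 7808: Q = 465.768.
Holding P constant, ∂Q/∂M = 0.0835.
η_M = (∂Q/∂M)·(M/Q) = 0.0835 × (7808/465.768) = 1.400.

1.400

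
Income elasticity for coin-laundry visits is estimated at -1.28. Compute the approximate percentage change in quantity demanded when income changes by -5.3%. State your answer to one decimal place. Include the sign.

%ΔQ ≈ η × %ΔI = -1.28 × (-5.3%) = 6.8%.

6.8%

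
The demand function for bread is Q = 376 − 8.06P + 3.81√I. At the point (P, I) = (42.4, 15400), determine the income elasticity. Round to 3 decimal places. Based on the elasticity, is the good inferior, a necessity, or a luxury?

At P = 42.4, I = 15400: Q = 507.065.
Holding P constant, ∂Q/∂I = 3.81/(2√I) = 0.0153509.
η_I = (∂Q/∂I)·(I/Q) = 0.0153509 × (15400/507.065) = 0.466.
Since 0 < η < 1, this is a necessity.

0.466 (necessity)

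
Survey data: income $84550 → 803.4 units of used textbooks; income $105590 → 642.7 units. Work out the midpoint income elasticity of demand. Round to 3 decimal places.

-1.004

ΔQ = 642.7 − 803.4 = -160.7; midpoint Q̄ = (803.4 + 642.7)/2 = 723.05.
ΔI = 105590 − 84550 = 21040; midpoint Ī = (84550 + 105590)/2 = 95070.
η = (ΔQ/Q̄) ÷ (ΔI/Ī) = (-160.7/723.05) ÷ (21040/95070) = -1.004.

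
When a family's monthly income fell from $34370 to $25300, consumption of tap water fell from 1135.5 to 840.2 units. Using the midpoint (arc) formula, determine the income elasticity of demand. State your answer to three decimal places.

ΔQ = 840.2 − 1135.5 = -295.3; midpoint Q̄ = (1135.5 + 840.2)/2 = 987.85.
ΔI = 25300 − 34370 = -9070; midpoint Ī = (34370 + 25300)/2 = 29835.
η = (ΔQ/Q̄) ÷ (ΔI/Ī) = (-295.3/987.85) ÷ (-9070/29835) = 0.983.

0.983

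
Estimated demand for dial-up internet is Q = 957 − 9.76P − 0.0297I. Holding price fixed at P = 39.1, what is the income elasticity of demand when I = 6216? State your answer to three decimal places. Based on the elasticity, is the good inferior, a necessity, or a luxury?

At P = 39.1, I = 6216: Q = 390.769.
Holding P constant, ∂Q/∂I = −0.0297.
η_I = (∂Q/∂I)·(I/Q) = -0.0297 × (6216/390.769) = -0.472.
Since η < 0, this is an inferior good.

-0.472 (inferior good)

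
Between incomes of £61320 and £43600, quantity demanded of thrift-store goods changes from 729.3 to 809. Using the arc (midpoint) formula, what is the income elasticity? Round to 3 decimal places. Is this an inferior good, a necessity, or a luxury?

ΔQ = 809 − 729.3 = 79.7; midpoint Q̄ = (729.3 + 809)/2 = 769.15.
ΔI = 43600 − 61320 = -17720; midpoint Ī = (61320 + 43600)/2 = 52460.
η = (ΔQ/Q̄) ÷ (ΔI/Ī) = (79.7/769.15) ÷ (-17720/52460) = -0.307.
η < 0 ⇒ inferior good.

-0.307 (inferior good)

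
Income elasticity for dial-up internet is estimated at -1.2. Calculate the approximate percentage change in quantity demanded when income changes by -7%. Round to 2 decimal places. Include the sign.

%ΔQ ≈ η × %ΔI = -1.2 × (-7%) = 8.40%.

8.40%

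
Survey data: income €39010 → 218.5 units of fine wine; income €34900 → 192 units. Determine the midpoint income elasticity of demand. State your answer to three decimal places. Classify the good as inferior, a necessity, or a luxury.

ΔQ = 192 − 218.5 = -26.5; midpoint Q̄ = (218.5 + 192)/2 = 205.25.
ΔI = 34900 − 39010 = -4110; midpoint Ī = (39010 + 34900)/2 = 36955.
η = (ΔQ/Q̄) ÷ (ΔI/Ī) = (-26.5/205.25) ÷ (-4110/36955) = 1.161.
η > 1 ⇒ luxury.

1.161 (luxury)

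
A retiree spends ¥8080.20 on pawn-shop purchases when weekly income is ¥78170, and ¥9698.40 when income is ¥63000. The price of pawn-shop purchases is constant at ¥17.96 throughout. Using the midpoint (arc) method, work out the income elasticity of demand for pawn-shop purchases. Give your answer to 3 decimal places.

-0.847

With a constant price, Q₁ = 8080.20/17.96 = 449.900 and Q₂ = 9698.40/17.96 = 540.000 (equivalently, work directly with expenditure since P cancels).
Midpoint %ΔQ = (9698.40 − 8080.20)/8889.30 = 0.18204; midpoint %ΔI = (63000 − 78170)/70585 = -0.21492.
η = 0.18204 / -0.21492 = -0.847.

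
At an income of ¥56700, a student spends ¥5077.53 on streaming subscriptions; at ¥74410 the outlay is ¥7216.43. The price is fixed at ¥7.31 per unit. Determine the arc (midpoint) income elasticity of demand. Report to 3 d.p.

1.288

With a constant price, Q₁ = 5077.53/7.31 = 694.601 and Q₂ = 7216.43/7.31 = 987.200 (equivalently, work directly with expenditure since P cancels).
Midpoint %ΔQ = (7216.43 − 5077.53)/6146.98 = 0.34796; midpoint %ΔI = (74410 − 56700)/65555 = 0.27015.
η = 0.34796 / 0.27015 = 1.288.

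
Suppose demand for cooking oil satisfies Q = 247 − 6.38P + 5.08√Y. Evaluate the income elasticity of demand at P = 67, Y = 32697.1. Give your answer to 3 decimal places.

0.622

At P = 67, Y = 32697.1: Q = 738.123.
Holding P constant, ∂Q/∂Y = 5.08/(2√Y) = 0.0140469.
η_Y = (∂Q/∂Y)·(Y/Q) = 0.0140469 × (32697.1/738.123) = 0.622.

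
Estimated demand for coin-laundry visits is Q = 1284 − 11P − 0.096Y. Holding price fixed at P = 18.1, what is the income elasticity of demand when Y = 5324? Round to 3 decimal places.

At P = 18.1, Y = 5324: Q = 573.796.
Holding P constant, ∂Q/∂Y = −0.096.
η_Y = (∂Q/∂Y)·(Y/Q) = -0.096 × (5324/573.796) = -0.891.

-0.891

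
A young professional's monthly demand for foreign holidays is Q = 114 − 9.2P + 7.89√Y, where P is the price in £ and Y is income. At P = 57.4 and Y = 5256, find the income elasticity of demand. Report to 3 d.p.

At P = 57.4, Y = 5256: Q = 157.931.
Holding P constant, ∂Q/∂Y = 7.89/(2√Y) = 0.0544151.
η_Y = (∂Q/∂Y)·(Y/Q) = 0.0544151 × (5256/157.931) = 1.811.

1.811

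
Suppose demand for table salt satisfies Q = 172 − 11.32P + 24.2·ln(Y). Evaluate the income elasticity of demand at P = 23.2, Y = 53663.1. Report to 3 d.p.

At P = 23.2, Y = 53663.1: Q = 172.926.
Holding P constant, ∂Q/∂Y = 24.2/Y = 0.000450962.
η_Y = (∂Q/∂Y)·(Y/Q) = 0.000450962 × (53663.1/172.926) = 0.140.

0.140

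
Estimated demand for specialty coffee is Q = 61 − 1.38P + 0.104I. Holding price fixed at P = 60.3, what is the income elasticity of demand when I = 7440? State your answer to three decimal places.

1.030

At P = 60.3, I = 7440: Q = 751.546.
Holding P constant, ∂Q/∂I = 0.104.
η_I = (∂Q/∂I)·(I/Q) = 0.104 × (7440/751.546) = 1.030.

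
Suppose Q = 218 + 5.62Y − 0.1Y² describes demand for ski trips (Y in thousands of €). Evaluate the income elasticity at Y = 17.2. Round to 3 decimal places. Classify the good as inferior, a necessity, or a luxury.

0.132 (necessity)

At Y = 17.2: Q = 285.0800.
dQ/dY = 5.62 − 0.2Y = 2.18000.
η = (dQ/dY)·(Y/Q) = 2.18000 × (17.2/285.0800) = 0.132.
0 < η < 1 ⇒ necessity.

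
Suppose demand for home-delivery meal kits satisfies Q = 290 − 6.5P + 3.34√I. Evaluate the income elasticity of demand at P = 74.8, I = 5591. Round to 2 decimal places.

2.33

At P = 74.8, I = 5591: Q = 53.542.
Holding P constant, ∂Q/∂I = 3.34/(2√I) = 0.0223343.
η_I = (∂Q/∂I)·(I/Q) = 0.0223343 × (5591/53.542) = 2.33.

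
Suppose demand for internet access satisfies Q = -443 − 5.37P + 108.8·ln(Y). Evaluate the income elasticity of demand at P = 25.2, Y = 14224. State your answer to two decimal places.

At P = 25.2, Y = 14224: Q = 462.096.
Holding P constant, ∂Q/∂Y = 108.8/Y = 0.00764904.
η_Y = (∂Q/∂Y)·(Y/Q) = 0.00764904 × (14224/462.096) = 0.24.

0.24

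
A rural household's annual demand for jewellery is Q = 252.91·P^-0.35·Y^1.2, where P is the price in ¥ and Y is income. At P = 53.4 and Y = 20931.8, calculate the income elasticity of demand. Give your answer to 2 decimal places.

For a multiplicative demand Q = A·P^α·Y^β, the income elasticity is β everywhere.
Here β = 1.2, so η = 1.20.

1.20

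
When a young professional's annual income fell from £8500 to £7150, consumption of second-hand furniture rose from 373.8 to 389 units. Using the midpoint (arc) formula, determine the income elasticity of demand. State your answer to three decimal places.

ΔQ = 389 − 373.8 = 15.2; midpoint Q̄ = (373.8 + 389)/2 = 381.4.
ΔI = 7150 − 8500 = -1350; midpoint Ī = (8500 + 7150)/2 = 7825.
η = (ΔQ/Q̄) ÷ (ΔI/Ī) = (15.2/381.4) ÷ (-1350/7825) = -0.231.

-0.231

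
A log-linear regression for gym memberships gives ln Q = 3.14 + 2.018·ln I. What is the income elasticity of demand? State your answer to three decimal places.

In a log-linear demand, the coefficient on ln I is the income elasticity.
So η = 2.018.

2.018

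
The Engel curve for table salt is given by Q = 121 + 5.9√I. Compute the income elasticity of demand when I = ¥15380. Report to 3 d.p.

At I = 15380: Q = 852.695.
dQ/dI = 5.9/(2√I) = 0.0237872 at this income.
η = (dQ/dI)·(I/Q) = 0.0237872 × (15380/852.695) = 0.429.

0.429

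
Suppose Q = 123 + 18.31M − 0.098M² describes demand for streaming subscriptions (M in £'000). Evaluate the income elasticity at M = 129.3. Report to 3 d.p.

At M = 129.3: Q = 852.0710.
dQ/dM = 18.31 − 0.196M = -7.03280.
η = (dQ/dM)·(M/Q) = -7.03280 × (129.3/852.0710) = -1.067.

-1.067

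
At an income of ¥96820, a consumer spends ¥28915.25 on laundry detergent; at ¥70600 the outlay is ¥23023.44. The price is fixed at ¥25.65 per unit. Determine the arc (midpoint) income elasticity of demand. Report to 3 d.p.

0.724

With a constant price, Q₁ = 28915.25/25.65 = 1127.300 and Q₂ = 23023.44/25.65 = 897.600 (equivalently, work directly with expenditure since P cancels).
Midpoint %ΔQ = (23023.44 − 28915.25)/25969.35 = -0.22688; midpoint %ΔI = (70600 − 96820)/83710 = -0.31322.
η = -0.22688 / -0.31322 = 0.724.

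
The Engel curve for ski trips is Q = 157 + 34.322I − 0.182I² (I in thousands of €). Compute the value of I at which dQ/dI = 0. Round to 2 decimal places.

94.29

dQ/dI = 34.322 − 0.364I.
The good is inferior where dQ/dI < 0. Setting dQ/dI = 0 gives I = 34.322 / 0.364 = 94.29.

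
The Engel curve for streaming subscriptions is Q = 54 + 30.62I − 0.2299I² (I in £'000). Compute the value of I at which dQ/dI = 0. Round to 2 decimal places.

66.59

dQ/dI = 30.62 − 0.4598I.
The good is inferior where dQ/dI < 0. Setting dQ/dI = 0 gives I = 30.62 / 0.4598 = 66.59.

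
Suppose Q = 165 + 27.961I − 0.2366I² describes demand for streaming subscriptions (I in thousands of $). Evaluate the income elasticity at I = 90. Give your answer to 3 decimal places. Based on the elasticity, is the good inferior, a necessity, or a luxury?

At I = 90: Q = 765.0300.
dQ/dI = 27.961 − 0.4732I = -14.62700.
η = (dQ/dI)·(I/Q) = -14.62700 × (90/765.0300) = -1.721.
η < 0 ⇒ inferior good.

-1.721 (inferior good)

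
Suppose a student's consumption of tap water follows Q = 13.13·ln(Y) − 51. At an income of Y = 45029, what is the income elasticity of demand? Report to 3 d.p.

At Y = 45029: Q = 89.689.
dQ/dY = 13.13/Y = 0.00029159 at this income.
η = (dQ/dY)·(Y/Q) = 0.00029159 × (45029/89.689) = 0.146.

0.146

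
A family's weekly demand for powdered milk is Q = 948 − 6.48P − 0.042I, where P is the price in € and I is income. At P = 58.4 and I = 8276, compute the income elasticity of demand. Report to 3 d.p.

-1.566

At P = 58.4, I = 8276: Q = 221.976.
Holding P constant, ∂Q/∂I = −0.042.
η_I = (∂Q/∂I)·(I/Q) = -0.042 × (8276/221.976) = -1.566.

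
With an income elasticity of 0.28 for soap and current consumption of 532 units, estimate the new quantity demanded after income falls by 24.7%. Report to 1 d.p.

495.2

%ΔQ ≈ η × %ΔI = 0.28 × (-24.7%) = -6.916%.
New Q ≈ 532 × (1 − 0.06916) = 495.2.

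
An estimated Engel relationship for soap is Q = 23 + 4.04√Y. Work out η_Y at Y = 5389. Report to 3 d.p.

At Y = 5389: Q = 319.576.
dQ/dY = 4.04/(2√Y) = 0.0275168 at this income.
η = (dQ/dY)·(Y/Q) = 0.0275168 × (5389/319.576) = 0.464.

0.464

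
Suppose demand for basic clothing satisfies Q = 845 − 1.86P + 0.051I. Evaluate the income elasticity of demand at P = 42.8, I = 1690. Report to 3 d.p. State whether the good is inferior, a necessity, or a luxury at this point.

At P = 42.8, I = 1690: Q = 851.582.
Holding P constant, ∂Q/∂I = 0.051.
η_I = (∂Q/∂I)·(I/Q) = 0.051 × (1690/851.582) = 0.101.
Since 0 < η < 1, this is a necessity.

0.101 (necessity)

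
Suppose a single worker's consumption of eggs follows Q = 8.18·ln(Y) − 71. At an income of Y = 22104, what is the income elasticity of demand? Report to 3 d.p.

0.755

At Y = 22104: Q = 10.829.
dQ/dY = 8.18/Y = 0.000370069 at this income.
η = (dQ/dY)·(Y/Q) = 0.000370069 × (22104/10.829) = 0.755.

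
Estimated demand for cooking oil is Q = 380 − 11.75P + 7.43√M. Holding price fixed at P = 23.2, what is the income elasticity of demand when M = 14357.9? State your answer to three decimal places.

At P = 23.2, M = 14357.9: Q = 997.696.
Holding P constant, ∂Q/∂M = 7.43/(2√M) = 0.0310037.
η_M = (∂Q/∂M)·(M/Q) = 0.0310037 × (14357.9/997.696) = 0.446.

0.446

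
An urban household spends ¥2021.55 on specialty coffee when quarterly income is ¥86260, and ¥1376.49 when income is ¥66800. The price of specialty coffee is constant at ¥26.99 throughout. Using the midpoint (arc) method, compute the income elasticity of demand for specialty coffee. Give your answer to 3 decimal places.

1.493

With a constant price, Q₁ = 2021.55/26.99 = 74.900 and Q₂ = 1376.49/26.99 = 51.000 (equivalently, work directly with expenditure since P cancels).
Midpoint %ΔQ = (1376.49 − 2021.55)/1699.02 = -0.37967; midpoint %ΔI = (66800 − 86260)/76530 = -0.25428.
η = -0.37967 / -0.25428 = 1.493.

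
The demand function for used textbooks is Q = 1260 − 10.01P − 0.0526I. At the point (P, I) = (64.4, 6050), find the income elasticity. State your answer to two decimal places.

-1.07

At P = 64.4, I = 6050: Q = 297.126.
Holding P constant, ∂Q/∂I = −0.0526.
η_I = (∂Q/∂I)·(I/Q) = -0.0526 × (6050/297.126) = -1.07.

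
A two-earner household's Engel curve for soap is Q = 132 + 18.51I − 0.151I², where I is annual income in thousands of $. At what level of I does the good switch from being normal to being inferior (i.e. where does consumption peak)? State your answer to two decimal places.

61.29

dQ/dI = 18.51 − 0.302I.
The good is inferior where dQ/dI < 0. Setting dQ/dI = 0 gives I = 18.51 / 0.302 = 61.29.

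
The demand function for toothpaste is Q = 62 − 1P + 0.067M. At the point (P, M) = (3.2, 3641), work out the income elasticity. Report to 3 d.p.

0.806

At P = 3.2, M = 3641: Q = 302.747.
Holding P constant, ∂Q/∂M = 0.067.
η_M = (∂Q/∂M)·(M/Q) = 0.067 × (3641/302.747) = 0.806.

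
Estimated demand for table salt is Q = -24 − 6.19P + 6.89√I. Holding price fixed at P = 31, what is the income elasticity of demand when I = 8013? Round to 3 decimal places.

0.769

At P = 31, I = 8013: Q = 400.871.
Holding P constant, ∂Q/∂I = 6.89/(2√I) = 0.038485.
η_I = (∂Q/∂I)·(I/Q) = 0.038485 × (8013/400.871) = 0.769.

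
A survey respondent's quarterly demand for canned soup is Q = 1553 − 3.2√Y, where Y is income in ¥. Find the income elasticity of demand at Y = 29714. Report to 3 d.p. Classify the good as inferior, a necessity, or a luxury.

At Y = 29714: Q = 1001.392.
dQ/dY = -3.2/(2√Y) = -0.00928195 at this income.
η = (dQ/dY)·(Y/Q) = -0.00928195 × (29714/1001.392) = -0.275.
Since η < 0, the good is an inferior good.

-0.275 (inferior good)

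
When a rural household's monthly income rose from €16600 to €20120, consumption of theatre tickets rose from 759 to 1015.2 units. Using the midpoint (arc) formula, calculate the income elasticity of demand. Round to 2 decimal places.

1.51

ΔQ = 1015.2 − 759 = 256.2; midpoint Q̄ = (759 + 1015.2)/2 = 887.1.
ΔI = 20120 − 16600 = 3520; midpoint Ī = (16600 + 20120)/2 = 18360.
η = (ΔQ/Q̄) ÷ (ΔI/Ī) = (256.2/887.1) ÷ (3520/18360) = 1.51.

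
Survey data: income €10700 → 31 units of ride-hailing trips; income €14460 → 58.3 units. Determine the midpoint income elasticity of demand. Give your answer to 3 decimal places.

2.046

ΔQ = 58.3 − 31 = 27.3; midpoint Q̄ = (31 + 58.3)/2 = 44.65.
ΔI = 14460 − 10700 = 3760; midpoint Ī = (10700 + 14460)/2 = 12580.
η = (ΔQ/Q̄) ÷ (ΔI/Ī) = (27.3/44.65) ÷ (3760/12580) = 2.046.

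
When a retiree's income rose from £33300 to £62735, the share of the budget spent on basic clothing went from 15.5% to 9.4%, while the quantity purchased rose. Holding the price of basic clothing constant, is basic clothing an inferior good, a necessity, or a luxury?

Quantity rises but the budget share falls as income rises, so 0 < η < 1.

necessity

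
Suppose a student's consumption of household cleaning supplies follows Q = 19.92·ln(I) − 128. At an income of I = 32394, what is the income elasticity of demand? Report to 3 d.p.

At I = 32394: Q = 78.884.
dQ/dI = 19.92/I = 0.000614929 at this income.
η = (dQ/dI)·(I/Q) = 0.000614929 × (32394/78.884) = 0.253.

0.253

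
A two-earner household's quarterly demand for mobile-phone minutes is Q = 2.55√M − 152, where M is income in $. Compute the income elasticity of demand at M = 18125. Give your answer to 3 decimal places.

At M = 18125: Q = 191.304.
dQ/dM = 2.55/(2√M) = 0.00947046 at this income.
η = (dQ/dM)·(M/Q) = 0.00947046 × (18125/191.304) = 0.897.

0.897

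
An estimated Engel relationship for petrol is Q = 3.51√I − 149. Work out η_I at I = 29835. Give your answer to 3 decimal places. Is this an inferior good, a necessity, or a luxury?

At I = 29835: Q = 457.276.
dQ/dI = 3.51/(2√I) = 0.0101605 at this income.
η = (dQ/dI)·(I/Q) = 0.0101605 × (29835/457.276) = 0.663.
Since 0 < η < 1, the good is a necessity.

0.663 (necessity)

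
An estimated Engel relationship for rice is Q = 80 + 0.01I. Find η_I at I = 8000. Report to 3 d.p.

At I = 8000: Q = 160.000.
dQ/dI = 0.01.
η = (dQ/dI)·(I/Q) = 0.01 × (8000/160.000) = 0.500.

0.500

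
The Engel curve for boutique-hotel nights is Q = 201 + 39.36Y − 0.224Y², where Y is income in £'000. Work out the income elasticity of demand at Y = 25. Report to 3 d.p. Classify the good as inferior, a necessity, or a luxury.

At Y = 25: Q = 1045.0000.
dQ/dY = 39.36 − 0.448Y = 28.16000.
η = (dQ/dY)·(Y/Q) = 28.16000 × (25/1045.0000) = 0.674.
0 < η < 1 ⇒ necessity.

0.674 (necessity)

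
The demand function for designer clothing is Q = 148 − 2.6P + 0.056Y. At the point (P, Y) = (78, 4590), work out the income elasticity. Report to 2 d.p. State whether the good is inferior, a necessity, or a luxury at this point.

At P = 78, Y = 4590: Q = 202.240.
Holding P constant, ∂Q/∂Y = 0.056.
η_Y = (∂Q/∂Y)·(Y/Q) = 0.056 × (4590/202.240) = 1.27.
Since η > 1, this is a luxury.

1.27 (luxury)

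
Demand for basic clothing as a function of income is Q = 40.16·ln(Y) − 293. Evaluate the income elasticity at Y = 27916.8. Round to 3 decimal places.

0.340

At Y = 27916.8: Q = 118.117.
dQ/dY = 40.16/Y = 0.00143856 at this income.
η = (dQ/dY)·(Y/Q) = 0.00143856 × (27916.8/118.117) = 0.340.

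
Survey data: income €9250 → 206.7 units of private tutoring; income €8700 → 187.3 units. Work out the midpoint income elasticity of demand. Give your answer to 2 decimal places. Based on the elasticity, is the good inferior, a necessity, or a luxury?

1.61 (luxury)

ΔQ = 187.3 − 206.7 = -19.4; midpoint Q̄ = (206.7 + 187.3)/2 = 197.
ΔI = 8700 − 9250 = -550; midpoint Ī = (9250 + 8700)/2 = 8975.
η = (ΔQ/Q̄) ÷ (ΔI/Ī) = (-19.4/197) ÷ (-550/8975) = 1.61.
η > 1 ⇒ luxury.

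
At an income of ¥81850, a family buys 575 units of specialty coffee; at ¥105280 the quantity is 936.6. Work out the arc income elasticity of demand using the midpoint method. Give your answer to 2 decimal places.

ΔQ = 936.6 − 575 = 361.6; midpoint Q̄ = (575 + 936.6)/2 = 755.8.
ΔI = 105280 − 81850 = 23430; midpoint Ī = (81850 + 105280)/2 = 93565.
η = (ΔQ/Q̄) ÷ (ΔI/Ī) = (361.6/755.8) ÷ (23430/93565) = 1.91.

1.91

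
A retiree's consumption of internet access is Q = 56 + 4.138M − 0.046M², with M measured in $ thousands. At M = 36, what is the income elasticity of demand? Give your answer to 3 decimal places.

0.205

At M = 36: Q = 145.3520.
dQ/dM = 4.138 − 0.092M = 0.82600.
η = (dQ/dM)·(M/Q) = 0.82600 × (36/145.3520) = 0.205.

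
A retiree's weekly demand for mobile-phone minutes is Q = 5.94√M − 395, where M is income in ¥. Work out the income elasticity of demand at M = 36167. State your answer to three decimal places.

0.769

At M = 36167: Q = 734.647.
dQ/dM = 5.94/(2√M) = 0.0156171 at this income.
η = (dQ/dM)·(M/Q) = 0.0156171 × (36167/734.647) = 0.769.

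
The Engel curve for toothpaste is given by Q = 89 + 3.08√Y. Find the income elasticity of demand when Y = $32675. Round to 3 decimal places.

0.431

At Y = 32675: Q = 645.748.
dQ/dY = 3.08/(2√Y) = 0.00851948 at this income.
η = (dQ/dY)·(Y/Q) = 0.00851948 × (32675/645.748) = 0.431.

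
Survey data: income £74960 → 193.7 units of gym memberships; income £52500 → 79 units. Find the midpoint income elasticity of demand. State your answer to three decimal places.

ΔQ = 79 − 193.7 = -114.7; midpoint Q̄ = (193.7 + 79)/2 = 136.35.
ΔI = 52500 − 74960 = -22460; midpoint Ī = (74960 + 52500)/2 = 63730.
η = (ΔQ/Q̄) ÷ (ΔI/Ī) = (-114.7/136.35) ÷ (-22460/63730) = 2.387.

2.387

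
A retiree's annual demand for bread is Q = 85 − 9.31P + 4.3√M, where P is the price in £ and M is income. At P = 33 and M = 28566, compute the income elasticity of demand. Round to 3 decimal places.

At P = 33, M = 28566: Q = 504.534.
Holding P constant, ∂Q/∂M = 4.3/(2√M) = 0.0127208.
η_M = (∂Q/∂M)·(M/Q) = 0.0127208 × (28566/504.534) = 0.720.

0.720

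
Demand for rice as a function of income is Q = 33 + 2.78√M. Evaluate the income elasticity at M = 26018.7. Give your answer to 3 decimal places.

At M = 26018.7: Q = 481.423.
dQ/dM = 2.78/(2√M) = 0.00861732 at this income.
η = (dQ/dM)·(M/Q) = 0.00861732 × (26018.7/481.423) = 0.466.

0.466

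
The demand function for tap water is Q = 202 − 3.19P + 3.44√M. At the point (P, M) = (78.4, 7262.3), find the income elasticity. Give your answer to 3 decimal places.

0.598

At P = 78.4, M = 7262.3: Q = 245.058.
Holding P constant, ∂Q/∂M = 3.44/(2√M) = 0.0201833.
η_M = (∂Q/∂M)·(M/Q) = 0.0201833 × (7262.3/245.058) = 0.598.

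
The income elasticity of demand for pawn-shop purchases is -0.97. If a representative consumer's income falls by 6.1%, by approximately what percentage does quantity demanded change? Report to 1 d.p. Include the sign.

5.9%

%ΔQ ≈ η × %ΔI = -0.97 × (-6.1%) = 5.9%.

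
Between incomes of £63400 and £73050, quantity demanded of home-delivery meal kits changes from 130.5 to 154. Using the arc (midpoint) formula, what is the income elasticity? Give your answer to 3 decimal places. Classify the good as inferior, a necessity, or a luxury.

1.168 (luxury)

ΔQ = 154 − 130.5 = 23.5; midpoint Q̄ = (130.5 + 154)/2 = 142.25.
ΔI = 73050 − 63400 = 9650; midpoint Ī = (63400 + 73050)/2 = 68225.
η = (ΔQ/Q̄) ÷ (ΔI/Ī) = (23.5/142.25) ÷ (9650/68225) = 1.168.
η > 1 ⇒ luxury.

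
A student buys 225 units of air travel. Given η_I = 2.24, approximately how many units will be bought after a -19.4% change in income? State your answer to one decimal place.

%ΔQ ≈ η × %ΔI = 2.24 × (-19.4%) = -43.456%.
New Q ≈ 225 × (1 − 0.43456) = 127.2.

127.2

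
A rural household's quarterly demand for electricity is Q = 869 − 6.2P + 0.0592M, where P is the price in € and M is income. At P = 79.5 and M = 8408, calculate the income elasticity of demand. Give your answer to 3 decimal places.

At P = 79.5, M = 8408: Q = 873.854.
Holding P constant, ∂Q/∂M = 0.0592.
η_M = (∂Q/∂M)·(M/Q) = 0.0592 × (8408/873.854) = 0.570.

0.570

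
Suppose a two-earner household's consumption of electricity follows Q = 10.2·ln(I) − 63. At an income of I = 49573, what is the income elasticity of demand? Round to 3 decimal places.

At I = 49573: Q = 47.274.
dQ/dI = 10.2/I = 0.000205757 at this income.
η = (dQ/dI)·(I/Q) = 0.000205757 × (49573/47.274) = 0.216.

0.216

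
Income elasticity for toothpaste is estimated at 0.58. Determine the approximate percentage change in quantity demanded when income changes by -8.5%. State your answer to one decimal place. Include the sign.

-4.9%

%ΔQ ≈ η × %ΔI = 0.58 × (-8.5%) = -4.9%.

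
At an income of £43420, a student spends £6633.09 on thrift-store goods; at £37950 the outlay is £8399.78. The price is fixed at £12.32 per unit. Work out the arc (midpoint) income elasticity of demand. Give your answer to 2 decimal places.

With a constant price, Q₁ = 6633.09/12.32 = 538.400 and Q₂ = 8399.78/12.32 = 681.800 (equivalently, work directly with expenditure since P cancels).
Midpoint %ΔQ = (8399.78 − 6633.09)/7516.44 = 0.23504; midpoint %ΔI = (37950 − 43420)/40685 = -0.13445.
η = 0.23504 / -0.13445 = -1.75.

-1.75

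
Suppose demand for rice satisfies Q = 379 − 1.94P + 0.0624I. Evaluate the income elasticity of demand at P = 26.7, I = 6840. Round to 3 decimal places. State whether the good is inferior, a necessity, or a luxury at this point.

At P = 26.7, I = 6840: Q = 754.018.
Holding P constant, ∂Q/∂I = 0.0624.
η_I = (∂Q/∂I)·(I/Q) = 0.0624 × (6840/754.018) = 0.566.
Since 0 < η < 1, this is a necessity.

0.566 (necessity)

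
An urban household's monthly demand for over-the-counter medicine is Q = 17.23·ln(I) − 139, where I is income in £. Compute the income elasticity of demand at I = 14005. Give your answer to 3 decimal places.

0.676

At I = 14005: Q = 25.498.
dQ/dI = 17.23/I = 0.00123027 at this income.
η = (dQ/dI)·(I/Q) = 0.00123027 × (14005/25.498) = 0.676.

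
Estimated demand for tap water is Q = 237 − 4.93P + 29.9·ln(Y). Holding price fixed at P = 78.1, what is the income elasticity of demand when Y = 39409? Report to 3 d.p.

At P = 78.1, Y = 39409: Q = 168.361.
Holding P constant, ∂Q/∂Y = 29.9/Y = 0.00075871.
η_Y = (∂Q/∂Y)·(Y/Q) = 0.00075871 × (39409/168.361) = 0.178.

0.178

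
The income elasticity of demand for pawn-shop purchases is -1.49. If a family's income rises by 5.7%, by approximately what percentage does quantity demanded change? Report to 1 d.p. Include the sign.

-8.5%

%ΔQ ≈ η × %ΔI = -1.49 × 5.7% = -8.5%.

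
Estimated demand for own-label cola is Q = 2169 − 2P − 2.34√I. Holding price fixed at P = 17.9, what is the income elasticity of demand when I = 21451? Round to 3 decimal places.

-0.096

At P = 17.9, I = 21451: Q = 1790.480.
Holding P constant, ∂Q/∂I = -2.34/(2√I) = -0.00798844.
η_I = (∂Q/∂I)·(I/Q) = -0.00798844 × (21451/1790.480) = -0.096.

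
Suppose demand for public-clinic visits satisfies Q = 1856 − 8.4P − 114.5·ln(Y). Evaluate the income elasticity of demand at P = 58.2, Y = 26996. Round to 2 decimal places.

At P = 58.2, Y = 26996: Q = 198.826.
Holding P constant, ∂Q/∂Y = -114.5/Y = -0.00424137.
η_Y = (∂Q/∂Y)·(Y/Q) = -0.00424137 × (26996/198.826) = -0.58.

-0.58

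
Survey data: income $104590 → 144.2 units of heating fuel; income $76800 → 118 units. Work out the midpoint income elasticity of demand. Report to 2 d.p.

ΔQ = 118 − 144.2 = -26.2; midpoint Q̄ = (144.2 + 118)/2 = 131.1.
ΔI = 76800 − 104590 = -27790; midpoint Ī = (104590 + 76800)/2 = 90695.
η = (ΔQ/Q̄) ÷ (ΔI/Ī) = (-26.2/131.1) ÷ (-27790/90695) = 0.65.

0.65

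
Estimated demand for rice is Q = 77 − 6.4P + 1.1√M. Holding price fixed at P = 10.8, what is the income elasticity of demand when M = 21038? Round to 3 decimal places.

At P = 10.8, M = 21038: Q = 167.429.
Holding P constant, ∂Q/∂M = 1.1/(2√M) = 0.00379193.
η_M = (∂Q/∂M)·(M/Q) = 0.00379193 × (21038/167.429) = 0.476.

0.476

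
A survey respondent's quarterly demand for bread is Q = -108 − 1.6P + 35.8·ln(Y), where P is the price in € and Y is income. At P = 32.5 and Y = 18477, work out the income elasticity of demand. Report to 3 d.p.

At P = 32.5, Y = 18477: Q = 191.709.
Holding P constant, ∂Q/∂Y = 35.8/Y = 0.00193754.
η_Y = (∂Q/∂Y)·(Y/Q) = 0.00193754 × (18477/191.709) = 0.187.

0.187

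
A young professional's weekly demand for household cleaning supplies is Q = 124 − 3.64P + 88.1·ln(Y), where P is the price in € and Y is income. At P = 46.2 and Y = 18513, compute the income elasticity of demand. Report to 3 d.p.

0.107

At P = 46.2, Y = 18513: Q = 821.523.
Holding P constant, ∂Q/∂Y = 88.1/Y = 0.00475882.
η_Y = (∂Q/∂Y)·(Y/Q) = 0.00475882 × (18513/821.523) = 0.107.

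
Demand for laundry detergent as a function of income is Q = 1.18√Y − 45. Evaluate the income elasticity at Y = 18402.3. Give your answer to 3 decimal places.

At Y = 18402.3: Q = 115.073.
dQ/dY = 1.18/(2√Y) = 0.00434927 at this income.
η = (dQ/dY)·(Y/Q) = 0.00434927 × (18402.3/115.073) = 0.696.

0.696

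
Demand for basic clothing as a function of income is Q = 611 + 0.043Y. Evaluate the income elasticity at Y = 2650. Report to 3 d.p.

0.157

At Y = 2650: Q = 724.950.
dQ/dY = 0.043.
η = (dQ/dY)·(Y/Q) = 0.043 × (2650/724.950) = 0.157.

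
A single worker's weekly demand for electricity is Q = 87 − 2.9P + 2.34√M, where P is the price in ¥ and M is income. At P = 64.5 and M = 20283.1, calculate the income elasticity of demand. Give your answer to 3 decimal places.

0.715

At P = 64.5, M = 20283.1: Q = 233.210.
Holding P constant, ∂Q/∂M = 2.34/(2√M) = 0.00821521.
η_M = (∂Q/∂M)·(M/Q) = 0.00821521 × (20283.1/233.210) = 0.715.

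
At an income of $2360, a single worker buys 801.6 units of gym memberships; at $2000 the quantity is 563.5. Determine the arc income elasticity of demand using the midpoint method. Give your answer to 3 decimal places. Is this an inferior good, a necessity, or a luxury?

ΔQ = 563.5 − 801.6 = -238.1; midpoint Q̄ = (801.6 + 563.5)/2 = 682.55.
ΔI = 2000 − 2360 = -360; midpoint Ī = (2360 + 2000)/2 = 2180.
η = (ΔQ/Q̄) ÷ (ΔI/Ī) = (-238.1/682.55) ÷ (-360/2180) = 2.112.
η > 1 ⇒ luxury.

2.112 (luxury)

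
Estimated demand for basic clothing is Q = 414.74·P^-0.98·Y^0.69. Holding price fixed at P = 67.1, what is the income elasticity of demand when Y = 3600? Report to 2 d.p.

For a multiplicative demand Q = A·P^α·Y^β, the income elasticity is β everywhere.
Here β = 0.69, so η = 0.69.

0.69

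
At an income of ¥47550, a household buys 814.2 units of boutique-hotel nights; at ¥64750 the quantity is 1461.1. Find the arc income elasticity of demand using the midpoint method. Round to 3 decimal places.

ΔQ = 1461.1 − 814.2 = 646.9; midpoint Q̄ = (814.2 + 1461.1)/2 = 1137.65.
ΔI = 64750 − 47550 = 17200; midpoint Ī = (47550 + 64750)/2 = 56150.
η = (ΔQ/Q̄) ÷ (ΔI/Ī) = (646.9/1137.65) ÷ (17200/56150) = 1.856.

1.856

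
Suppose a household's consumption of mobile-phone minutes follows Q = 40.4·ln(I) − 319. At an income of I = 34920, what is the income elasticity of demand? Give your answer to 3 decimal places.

0.390

At I = 34920: Q = 103.617.
dQ/dI = 40.4/I = 0.00115693 at this income.
η = (dQ/dI)·(I/Q) = 0.00115693 × (34920/103.617) = 0.390.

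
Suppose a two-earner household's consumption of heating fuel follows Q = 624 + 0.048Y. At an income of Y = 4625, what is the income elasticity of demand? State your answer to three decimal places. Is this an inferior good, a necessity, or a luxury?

0.262 (necessity)

At Y = 4625: Q = 846.000.
dQ/dY = 0.048.
η = (dQ/dY)·(Y/Q) = 0.048 × (4625/846.000) = 0.262.
Since 0 < η < 1, the good is a necessity.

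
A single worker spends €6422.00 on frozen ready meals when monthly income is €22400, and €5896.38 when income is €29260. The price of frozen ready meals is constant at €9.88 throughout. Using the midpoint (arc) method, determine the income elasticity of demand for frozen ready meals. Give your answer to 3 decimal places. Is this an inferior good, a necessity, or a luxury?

With a constant price, Q₁ = 6422.00/9.88 = 650.000 and Q₂ = 5896.38/9.88 = 596.800 (equivalently, work directly with expenditure since P cancels).
Midpoint %ΔQ = (5896.38 − 6422.00)/6159.19 = -0.08534; midpoint %ΔI = (29260 − 22400)/25830 = 0.26558.
η = -0.08534 / 0.26558 = -0.321.
η < 0 ⇒ inferior good.

-0.321 (inferior good)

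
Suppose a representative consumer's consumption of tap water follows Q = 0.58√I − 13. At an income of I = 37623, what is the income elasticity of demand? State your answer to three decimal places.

At I = 37623: Q = 99.501.
dQ/dI = 0.58/(2√I) = 0.0014951 at this income.
η = (dQ/dI)·(I/Q) = 0.0014951 × (37623/99.501) = 0.565.

0.565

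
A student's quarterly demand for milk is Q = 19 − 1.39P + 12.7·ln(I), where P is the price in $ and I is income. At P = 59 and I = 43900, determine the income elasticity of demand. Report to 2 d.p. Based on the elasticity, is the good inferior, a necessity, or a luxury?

At P = 59, I = 43900: Q = 72.749.
Holding P constant, ∂Q/∂I = 12.7/I = 0.000289294.
η_I = (∂Q/∂I)·(I/Q) = 0.000289294 × (43900/72.749) = 0.17.
Since 0 < η < 1, this is a necessity.

0.17 (necessity)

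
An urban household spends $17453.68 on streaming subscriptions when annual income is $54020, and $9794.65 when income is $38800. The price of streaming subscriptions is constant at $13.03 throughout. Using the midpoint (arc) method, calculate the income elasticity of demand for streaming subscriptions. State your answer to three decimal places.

1.714

With a constant price, Q₁ = 17453.68/13.03 = 1339.500 and Q₂ = 9794.65/13.03 = 751.700 (equivalently, work directly with expenditure since P cancels).
Midpoint %ΔQ = (9794.65 − 17453.68)/13624.17 = -0.56217; midpoint %ΔI = (38800 − 54020)/46410 = -0.32795.
η = -0.56217 / -0.32795 = 1.714.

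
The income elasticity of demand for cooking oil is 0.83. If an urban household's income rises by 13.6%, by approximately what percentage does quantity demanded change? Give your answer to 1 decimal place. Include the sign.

11.3%

%ΔQ ≈ η × %ΔI = 0.83 × 13.6% = 11.3%.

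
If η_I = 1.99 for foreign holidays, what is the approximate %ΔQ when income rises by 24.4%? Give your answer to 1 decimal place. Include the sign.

48.6%

%ΔQ ≈ η × %ΔI = 1.99 × 24.4% = 48.6%.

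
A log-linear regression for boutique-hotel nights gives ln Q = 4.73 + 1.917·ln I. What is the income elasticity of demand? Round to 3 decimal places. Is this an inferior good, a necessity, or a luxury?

In a log-linear demand, the coefficient on ln I is the income elasticity.
So η = 1.917.
η > 1 ⇒ luxury.

1.917 (luxury)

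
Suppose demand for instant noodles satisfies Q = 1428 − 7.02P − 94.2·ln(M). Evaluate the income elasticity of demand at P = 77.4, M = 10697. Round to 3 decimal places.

-8.811

At P = 77.4, M = 10697: Q = 10.691.
Holding P constant, ∂Q/∂M = -94.2/M = -0.00880621.
η_M = (∂Q/∂M)·(M/Q) = -0.00880621 × (10697/10.691) = -8.811.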